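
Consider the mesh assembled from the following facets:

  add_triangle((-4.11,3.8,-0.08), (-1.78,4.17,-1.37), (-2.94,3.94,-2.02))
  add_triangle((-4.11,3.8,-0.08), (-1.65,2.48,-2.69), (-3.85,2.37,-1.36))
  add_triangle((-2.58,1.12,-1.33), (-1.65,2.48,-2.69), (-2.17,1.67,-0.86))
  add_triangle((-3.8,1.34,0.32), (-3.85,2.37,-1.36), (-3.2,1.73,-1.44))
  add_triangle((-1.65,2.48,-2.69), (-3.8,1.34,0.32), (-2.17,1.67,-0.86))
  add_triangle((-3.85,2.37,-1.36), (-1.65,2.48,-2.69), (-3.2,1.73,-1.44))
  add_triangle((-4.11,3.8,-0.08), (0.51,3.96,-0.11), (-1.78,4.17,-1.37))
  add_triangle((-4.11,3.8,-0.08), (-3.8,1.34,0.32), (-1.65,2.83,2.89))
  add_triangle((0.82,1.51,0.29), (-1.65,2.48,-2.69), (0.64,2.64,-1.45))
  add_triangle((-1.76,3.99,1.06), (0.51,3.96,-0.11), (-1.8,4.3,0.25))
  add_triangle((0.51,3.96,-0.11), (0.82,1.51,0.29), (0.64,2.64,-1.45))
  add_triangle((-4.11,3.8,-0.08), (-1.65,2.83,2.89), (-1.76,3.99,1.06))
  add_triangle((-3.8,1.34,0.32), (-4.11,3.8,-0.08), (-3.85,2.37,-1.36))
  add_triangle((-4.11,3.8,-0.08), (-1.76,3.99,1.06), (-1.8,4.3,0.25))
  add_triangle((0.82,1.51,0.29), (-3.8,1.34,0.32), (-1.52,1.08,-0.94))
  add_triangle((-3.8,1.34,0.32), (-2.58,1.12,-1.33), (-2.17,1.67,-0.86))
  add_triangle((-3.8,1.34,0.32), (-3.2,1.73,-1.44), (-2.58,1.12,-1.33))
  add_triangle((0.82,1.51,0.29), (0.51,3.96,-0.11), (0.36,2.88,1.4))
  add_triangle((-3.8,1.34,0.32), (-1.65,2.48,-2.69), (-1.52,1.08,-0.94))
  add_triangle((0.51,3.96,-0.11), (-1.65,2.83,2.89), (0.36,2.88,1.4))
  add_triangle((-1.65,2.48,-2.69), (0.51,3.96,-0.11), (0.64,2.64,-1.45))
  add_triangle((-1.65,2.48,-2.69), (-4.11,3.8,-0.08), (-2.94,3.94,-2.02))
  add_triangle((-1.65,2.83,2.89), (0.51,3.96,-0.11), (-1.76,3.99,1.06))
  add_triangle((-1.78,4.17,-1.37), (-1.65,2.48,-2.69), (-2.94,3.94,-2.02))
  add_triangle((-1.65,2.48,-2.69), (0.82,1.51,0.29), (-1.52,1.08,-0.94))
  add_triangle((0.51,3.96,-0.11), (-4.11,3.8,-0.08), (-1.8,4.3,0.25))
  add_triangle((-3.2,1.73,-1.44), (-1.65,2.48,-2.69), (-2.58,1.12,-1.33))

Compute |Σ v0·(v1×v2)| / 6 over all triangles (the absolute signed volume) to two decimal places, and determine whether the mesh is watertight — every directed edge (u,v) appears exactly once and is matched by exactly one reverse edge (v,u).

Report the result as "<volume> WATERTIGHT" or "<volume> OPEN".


Per-triangle v0·(v1×v2)/6:
  t1: +2.2763
  t2: +3.0060
  t3: -0.7720
  t4: +0.4544
  t5: +0.3675
  t6: +0.6152
  t7: +3.8462
  t8: +4.7024
  t9: -0.8435
  t10: +1.2644
  t11: +0.6341
  t12: +3.7516
  t13: +2.2342
  t14: +1.5144
  t15: -1.3407
  t16: -0.7478
  t17: +0.3619
  t18: +0.6134
  t19: +0.3092
  t20: +1.9464
  t21: +2.3084
  t22: +0.9411
  t23: +2.8985
  t24: +1.3415
  t25: -0.8132
  t26: +1.0818
  t27: +0.4286
Σ = +32.3804 → |volume| = 32.38

Directed edges: 81 total; 7 unmatched, e.g. (0.51,3.96,-0.11)→(-1.78,4.17,-1.37) → open.

32.38 OPEN


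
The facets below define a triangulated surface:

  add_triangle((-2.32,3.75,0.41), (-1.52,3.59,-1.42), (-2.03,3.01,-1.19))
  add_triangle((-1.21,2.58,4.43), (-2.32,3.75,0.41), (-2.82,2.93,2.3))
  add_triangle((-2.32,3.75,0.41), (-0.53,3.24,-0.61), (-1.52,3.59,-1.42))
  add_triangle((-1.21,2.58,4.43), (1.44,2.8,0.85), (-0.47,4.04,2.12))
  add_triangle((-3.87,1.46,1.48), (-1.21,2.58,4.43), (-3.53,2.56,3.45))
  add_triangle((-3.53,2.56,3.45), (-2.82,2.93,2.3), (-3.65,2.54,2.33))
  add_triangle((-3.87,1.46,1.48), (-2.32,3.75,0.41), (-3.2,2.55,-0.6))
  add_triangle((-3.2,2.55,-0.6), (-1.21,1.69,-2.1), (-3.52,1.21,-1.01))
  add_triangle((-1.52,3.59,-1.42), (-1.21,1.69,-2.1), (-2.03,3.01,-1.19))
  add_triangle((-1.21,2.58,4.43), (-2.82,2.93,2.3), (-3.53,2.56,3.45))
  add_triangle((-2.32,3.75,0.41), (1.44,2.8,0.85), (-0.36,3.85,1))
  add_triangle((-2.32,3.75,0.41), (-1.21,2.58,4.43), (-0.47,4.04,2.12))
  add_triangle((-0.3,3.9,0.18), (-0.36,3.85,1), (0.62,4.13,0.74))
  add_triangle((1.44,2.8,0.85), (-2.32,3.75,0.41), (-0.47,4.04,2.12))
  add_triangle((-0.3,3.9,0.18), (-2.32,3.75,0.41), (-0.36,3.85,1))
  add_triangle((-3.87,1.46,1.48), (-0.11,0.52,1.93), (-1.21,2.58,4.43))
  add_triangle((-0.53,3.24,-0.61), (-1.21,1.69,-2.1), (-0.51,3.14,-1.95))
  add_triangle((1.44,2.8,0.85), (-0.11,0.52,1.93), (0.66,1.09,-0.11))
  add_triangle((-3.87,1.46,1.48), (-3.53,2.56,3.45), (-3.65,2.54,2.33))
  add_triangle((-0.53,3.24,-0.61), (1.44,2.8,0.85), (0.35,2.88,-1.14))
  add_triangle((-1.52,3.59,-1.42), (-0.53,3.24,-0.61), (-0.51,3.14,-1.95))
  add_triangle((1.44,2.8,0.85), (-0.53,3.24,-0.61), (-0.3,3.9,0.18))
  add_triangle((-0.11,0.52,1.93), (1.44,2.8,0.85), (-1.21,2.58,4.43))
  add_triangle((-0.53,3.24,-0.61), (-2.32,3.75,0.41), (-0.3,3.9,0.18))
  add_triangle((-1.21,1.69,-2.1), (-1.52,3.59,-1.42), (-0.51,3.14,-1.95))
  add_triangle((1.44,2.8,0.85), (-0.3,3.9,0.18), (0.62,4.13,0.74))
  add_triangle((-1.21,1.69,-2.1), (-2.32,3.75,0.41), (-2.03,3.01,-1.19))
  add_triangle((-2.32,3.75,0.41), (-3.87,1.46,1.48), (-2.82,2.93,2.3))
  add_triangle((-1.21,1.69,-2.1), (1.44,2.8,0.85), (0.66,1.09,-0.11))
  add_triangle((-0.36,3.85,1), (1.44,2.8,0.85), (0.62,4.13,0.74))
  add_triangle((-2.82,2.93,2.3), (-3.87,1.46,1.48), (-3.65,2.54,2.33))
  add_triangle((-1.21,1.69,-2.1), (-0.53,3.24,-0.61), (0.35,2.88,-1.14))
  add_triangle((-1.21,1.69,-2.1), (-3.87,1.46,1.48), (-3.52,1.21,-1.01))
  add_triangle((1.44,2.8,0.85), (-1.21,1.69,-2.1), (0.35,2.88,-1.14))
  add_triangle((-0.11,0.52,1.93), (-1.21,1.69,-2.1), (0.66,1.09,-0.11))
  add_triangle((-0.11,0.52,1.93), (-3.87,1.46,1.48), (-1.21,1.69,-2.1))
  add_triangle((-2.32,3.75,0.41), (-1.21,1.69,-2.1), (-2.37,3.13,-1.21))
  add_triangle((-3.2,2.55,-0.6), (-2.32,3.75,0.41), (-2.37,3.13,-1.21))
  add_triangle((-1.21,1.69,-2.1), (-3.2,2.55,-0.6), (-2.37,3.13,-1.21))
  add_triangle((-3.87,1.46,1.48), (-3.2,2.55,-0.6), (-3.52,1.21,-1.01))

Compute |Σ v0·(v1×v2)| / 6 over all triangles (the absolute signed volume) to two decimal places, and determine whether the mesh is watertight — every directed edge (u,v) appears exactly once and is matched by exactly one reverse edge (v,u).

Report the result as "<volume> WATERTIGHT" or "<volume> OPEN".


37.28 WATERTIGHT

Per-triangle v0·(v1×v2)/6:
  t1: +0.8557
  t2: +3.0892
  t3: +1.2478
  t4: +3.2779
  t5: +0.2667
  t6: +0.6729
  t7: +2.9683
  t8: +1.7289
  t9: +0.6473
  t10: +2.1475
  t11: -0.4608
  t12: +4.8561
  t13: +0.5240
  t14: +2.6377
  t15: +1.0760
  t16: +1.3614
  t17: -0.6885
  t18: +0.0046
  t19: +0.8352
  t20: +1.2233
  t21: +0.6859
  t22: +0.6857
  t23: +1.4557
  t24: +1.0462
  t25: +0.9114
  t26: +0.1518
  t27: -0.0835
  t28: +2.8394
  t29: +0.5490
  t30: +0.4426
  t31: +0.2080
  t32: +1.0914
  t33: -2.0696
  t34: -0.5751
  t35: -0.9532
  t36: -2.2930
  t37: +0.4596
  t38: +1.3358
  t39: +0.9438
  t40: +2.1794
Σ = +37.2826 → |volume| = 37.28

Directed edges: 120 total, each appears once with its reverse present → watertight.


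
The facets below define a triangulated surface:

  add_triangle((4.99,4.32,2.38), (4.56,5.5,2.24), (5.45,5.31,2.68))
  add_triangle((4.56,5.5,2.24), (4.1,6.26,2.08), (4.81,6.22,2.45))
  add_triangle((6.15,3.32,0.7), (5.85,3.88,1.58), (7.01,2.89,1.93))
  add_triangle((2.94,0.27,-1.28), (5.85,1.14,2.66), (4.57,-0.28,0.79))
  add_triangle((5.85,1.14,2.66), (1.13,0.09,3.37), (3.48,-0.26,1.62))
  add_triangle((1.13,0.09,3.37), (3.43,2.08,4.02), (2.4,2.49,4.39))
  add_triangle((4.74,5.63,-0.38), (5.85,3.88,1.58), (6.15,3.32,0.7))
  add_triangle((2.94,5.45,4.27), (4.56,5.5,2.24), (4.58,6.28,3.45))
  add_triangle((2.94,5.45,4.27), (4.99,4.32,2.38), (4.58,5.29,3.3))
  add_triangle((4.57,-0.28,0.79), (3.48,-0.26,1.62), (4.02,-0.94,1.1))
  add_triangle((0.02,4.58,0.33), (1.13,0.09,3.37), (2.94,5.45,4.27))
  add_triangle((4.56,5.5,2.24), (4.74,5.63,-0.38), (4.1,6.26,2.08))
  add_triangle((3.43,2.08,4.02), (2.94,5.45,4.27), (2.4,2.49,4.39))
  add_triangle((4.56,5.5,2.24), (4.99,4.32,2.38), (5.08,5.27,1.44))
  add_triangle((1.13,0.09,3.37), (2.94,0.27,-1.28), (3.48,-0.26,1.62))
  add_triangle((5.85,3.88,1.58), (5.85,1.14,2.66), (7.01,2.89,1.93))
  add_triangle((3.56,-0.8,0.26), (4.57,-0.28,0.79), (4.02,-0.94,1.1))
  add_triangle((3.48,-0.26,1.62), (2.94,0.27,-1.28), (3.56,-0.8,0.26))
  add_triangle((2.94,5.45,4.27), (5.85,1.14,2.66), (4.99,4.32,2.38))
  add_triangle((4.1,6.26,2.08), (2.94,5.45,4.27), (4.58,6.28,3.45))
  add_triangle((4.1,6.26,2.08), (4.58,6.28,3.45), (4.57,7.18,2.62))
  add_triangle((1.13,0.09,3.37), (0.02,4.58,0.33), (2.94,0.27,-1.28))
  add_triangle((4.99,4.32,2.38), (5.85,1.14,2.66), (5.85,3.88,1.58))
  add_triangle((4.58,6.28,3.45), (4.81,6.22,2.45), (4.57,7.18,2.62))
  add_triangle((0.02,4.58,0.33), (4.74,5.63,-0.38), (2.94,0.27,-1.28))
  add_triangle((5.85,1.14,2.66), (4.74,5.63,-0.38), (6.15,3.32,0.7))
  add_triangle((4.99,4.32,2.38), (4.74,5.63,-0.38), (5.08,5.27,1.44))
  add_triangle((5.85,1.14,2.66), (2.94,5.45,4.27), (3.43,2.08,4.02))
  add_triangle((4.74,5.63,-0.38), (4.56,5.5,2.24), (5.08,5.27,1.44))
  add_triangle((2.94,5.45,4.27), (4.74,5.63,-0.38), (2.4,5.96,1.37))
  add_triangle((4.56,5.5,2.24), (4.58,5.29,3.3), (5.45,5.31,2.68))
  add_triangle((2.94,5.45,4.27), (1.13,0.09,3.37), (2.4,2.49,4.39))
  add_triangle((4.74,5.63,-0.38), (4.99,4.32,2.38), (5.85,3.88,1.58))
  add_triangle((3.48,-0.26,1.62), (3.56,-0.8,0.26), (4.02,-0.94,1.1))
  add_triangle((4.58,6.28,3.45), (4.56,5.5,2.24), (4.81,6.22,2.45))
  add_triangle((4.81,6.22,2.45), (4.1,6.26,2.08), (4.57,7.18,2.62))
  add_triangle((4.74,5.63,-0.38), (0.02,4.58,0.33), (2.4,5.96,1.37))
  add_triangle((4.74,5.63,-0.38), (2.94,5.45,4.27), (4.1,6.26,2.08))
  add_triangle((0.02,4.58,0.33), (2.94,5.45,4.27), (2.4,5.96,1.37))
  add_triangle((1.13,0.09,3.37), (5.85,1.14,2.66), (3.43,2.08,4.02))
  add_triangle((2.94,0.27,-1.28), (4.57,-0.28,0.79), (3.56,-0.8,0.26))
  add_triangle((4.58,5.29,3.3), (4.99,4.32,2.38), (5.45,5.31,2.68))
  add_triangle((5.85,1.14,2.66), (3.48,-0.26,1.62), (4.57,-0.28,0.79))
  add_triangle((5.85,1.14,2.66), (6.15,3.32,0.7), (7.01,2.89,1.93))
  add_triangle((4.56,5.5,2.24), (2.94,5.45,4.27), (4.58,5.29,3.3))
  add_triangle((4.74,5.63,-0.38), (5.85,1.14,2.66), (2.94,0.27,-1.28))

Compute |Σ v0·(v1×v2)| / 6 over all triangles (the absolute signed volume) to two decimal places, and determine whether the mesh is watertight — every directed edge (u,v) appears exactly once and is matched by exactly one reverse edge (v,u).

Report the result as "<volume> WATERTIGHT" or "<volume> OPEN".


Per-triangle v0·(v1×v2)/6:
  t1: +0.0720
  t2: +0.0661
  t3: +1.6757
  t4: +2.6062
  t5: +2.6078
  t6: +1.7466
  t7: +3.5581
  t8: -0.1133
  t9: +0.4651
  t10: +0.5237
  t11: +4.1440
  t12: +2.7021
  t13: +2.8188
  t14: +1.3161
  t15: -1.0756
  t16: +1.7546
  t17: +0.3673
  t18: -1.2172
  t19: +9.0456
  t20: +2.0933
  t21: -0.3027
  t22: -8.6658
  t23: +3.8217
  t24: +1.0540
  t25: +2.9148
  t26: -4.3755
  t27: +0.6675
  t28: +7.6625
  t29: +1.6946
  t30: +8.6511
  t31: +1.0079
  t32: +0.7712
  t33: +4.1378
  t34: -0.2795
  t35: +0.3316
  t36: +0.2330
  t37: +4.8092
  t38: -1.2225
  t39: +4.9325
  t40: +4.2433
  t41: +0.9144
  t42: +0.4602
  t43: +1.2211
  t44: +0.5139
  t45: +2.0224
  t46: +12.7565
Σ = +85.1321 → |volume| = 85.13

Directed edges: 138 total, each appears once with its reverse present → watertight.

85.13 WATERTIGHT


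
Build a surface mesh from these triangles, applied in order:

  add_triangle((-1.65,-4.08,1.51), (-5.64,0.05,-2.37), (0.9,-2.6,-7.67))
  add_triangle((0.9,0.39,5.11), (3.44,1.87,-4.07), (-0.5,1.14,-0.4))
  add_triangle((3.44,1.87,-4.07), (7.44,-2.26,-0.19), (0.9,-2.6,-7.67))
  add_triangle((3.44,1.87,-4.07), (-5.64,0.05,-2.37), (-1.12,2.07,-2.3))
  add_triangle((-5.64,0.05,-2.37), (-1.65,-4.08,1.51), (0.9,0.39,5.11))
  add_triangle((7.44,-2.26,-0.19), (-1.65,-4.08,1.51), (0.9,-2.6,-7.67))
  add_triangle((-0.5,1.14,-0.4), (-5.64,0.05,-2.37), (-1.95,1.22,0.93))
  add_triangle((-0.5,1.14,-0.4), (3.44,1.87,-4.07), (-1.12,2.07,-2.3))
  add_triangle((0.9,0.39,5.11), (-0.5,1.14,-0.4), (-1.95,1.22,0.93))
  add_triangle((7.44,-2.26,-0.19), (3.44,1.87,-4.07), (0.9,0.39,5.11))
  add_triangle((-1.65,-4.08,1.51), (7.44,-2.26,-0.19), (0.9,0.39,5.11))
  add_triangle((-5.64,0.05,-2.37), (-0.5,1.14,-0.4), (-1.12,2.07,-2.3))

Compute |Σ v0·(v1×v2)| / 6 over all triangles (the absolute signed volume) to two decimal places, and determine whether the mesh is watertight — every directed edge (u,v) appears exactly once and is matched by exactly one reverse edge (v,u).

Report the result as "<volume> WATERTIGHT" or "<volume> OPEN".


Per-triangle v0·(v1×v2)/6:
  t1: +36.3456
  t2: +4.9417
  t3: +39.1289
  t4: +7.4125
  t5: +19.0368
  t6: +47.6752
  t7: +2.0821
  t8: +1.4114
  t9: +1.6869
  t10: +21.8291
  t11: +30.3664
  t12: +1.5850
Σ = +213.5014 → |volume| = 213.50

Directed edges: 36 total; 6 unmatched, e.g. (-5.64,0.05,-2.37)→(0.9,-2.6,-7.67) → open.

213.50 OPEN


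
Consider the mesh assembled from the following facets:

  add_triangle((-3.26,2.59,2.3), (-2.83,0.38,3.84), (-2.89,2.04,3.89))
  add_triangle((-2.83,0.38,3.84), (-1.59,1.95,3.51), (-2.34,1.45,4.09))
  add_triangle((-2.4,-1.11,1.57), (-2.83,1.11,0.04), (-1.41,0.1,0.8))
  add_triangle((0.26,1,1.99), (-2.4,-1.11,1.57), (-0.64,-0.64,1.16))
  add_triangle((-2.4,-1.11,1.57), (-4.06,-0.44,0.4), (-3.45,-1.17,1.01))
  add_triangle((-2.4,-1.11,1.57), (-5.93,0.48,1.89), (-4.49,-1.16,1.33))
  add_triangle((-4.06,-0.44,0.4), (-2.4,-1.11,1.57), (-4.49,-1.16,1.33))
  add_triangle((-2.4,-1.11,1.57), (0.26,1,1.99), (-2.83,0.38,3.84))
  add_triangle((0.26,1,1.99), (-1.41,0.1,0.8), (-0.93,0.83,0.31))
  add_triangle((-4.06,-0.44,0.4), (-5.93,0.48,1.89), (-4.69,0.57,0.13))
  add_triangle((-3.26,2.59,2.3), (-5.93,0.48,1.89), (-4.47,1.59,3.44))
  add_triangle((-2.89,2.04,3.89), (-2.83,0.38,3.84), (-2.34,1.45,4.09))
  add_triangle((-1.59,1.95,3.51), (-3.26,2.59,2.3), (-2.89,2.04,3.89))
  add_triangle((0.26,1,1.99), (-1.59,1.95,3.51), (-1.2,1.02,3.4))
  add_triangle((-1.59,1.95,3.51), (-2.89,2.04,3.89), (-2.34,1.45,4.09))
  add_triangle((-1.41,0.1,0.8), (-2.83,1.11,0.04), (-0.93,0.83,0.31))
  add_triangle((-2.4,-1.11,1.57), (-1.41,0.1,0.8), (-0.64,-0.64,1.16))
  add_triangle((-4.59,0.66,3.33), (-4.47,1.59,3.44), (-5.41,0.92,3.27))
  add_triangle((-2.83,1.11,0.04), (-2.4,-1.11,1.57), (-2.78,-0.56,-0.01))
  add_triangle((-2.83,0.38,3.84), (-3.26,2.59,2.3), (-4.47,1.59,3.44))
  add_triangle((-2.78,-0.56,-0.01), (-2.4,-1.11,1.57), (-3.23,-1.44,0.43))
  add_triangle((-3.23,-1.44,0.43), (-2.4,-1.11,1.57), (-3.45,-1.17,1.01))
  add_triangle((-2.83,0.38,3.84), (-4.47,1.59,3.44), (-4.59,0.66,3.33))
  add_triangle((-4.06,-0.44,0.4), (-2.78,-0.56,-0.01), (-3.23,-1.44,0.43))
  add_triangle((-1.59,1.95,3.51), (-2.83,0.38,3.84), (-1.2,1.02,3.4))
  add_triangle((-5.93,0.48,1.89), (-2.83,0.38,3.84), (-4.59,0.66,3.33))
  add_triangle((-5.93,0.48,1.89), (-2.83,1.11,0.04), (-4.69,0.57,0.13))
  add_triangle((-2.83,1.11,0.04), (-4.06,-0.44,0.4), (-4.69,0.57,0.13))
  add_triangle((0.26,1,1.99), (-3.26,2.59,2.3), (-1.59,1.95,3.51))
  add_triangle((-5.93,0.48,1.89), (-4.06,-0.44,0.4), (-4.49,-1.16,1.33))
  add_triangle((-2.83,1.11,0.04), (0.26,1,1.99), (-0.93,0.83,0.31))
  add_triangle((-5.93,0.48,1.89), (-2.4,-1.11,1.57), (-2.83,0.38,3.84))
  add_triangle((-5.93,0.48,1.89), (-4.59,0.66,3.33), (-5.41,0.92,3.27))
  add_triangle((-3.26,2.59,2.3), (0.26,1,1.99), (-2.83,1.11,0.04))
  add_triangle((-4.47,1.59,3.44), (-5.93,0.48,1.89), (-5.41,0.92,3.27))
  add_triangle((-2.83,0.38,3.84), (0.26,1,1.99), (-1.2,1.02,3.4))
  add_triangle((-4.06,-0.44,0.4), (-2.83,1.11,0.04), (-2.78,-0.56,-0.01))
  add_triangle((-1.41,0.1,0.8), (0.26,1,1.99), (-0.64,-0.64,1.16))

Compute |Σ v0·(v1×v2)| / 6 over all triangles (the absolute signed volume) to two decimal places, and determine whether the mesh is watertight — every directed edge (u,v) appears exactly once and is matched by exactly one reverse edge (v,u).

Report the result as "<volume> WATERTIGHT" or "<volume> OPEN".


Per-triangle v0·(v1×v2)/6:
  t1: +1.6226
  t2: -0.0247
  t3: -0.4265
  t4: +0.5581
  t5: +0.3330
  t6: +1.3424
  t7: -0.0972
  t8: +0.7594
  t9: -0.4359
  t10: +1.2050
  t11: +3.1026
  t12: +0.7297
  t13: +1.0230
  t14: +0.5694
  t15: +0.5080
  t16: -0.2346
  t17: -0.2062
  t18: +0.4960
  t19: -1.2434
  t20: +1.6737
  t21: -0.4492
  t22: +0.2597
  t23: +1.2989
  t24: +0.2289
  t25: +0.9032
  t26: +0.5591
  t27: +1.0261
  t28: -0.1441
  t29: +0.7546
  t30: +1.2693
  t31: +0.2832
  t32: +3.9074
  t33: +0.4489
  t34: -0.0616
  t35: +0.9161
  t36: +0.0842
  t37: +0.3140
  t38: -0.5350
Σ = +22.3180 → |volume| = 22.32

Directed edges: 114 total; 6 unmatched, e.g. (-4.06,-0.44,0.4)→(-3.45,-1.17,1.01) → open.

22.32 OPEN


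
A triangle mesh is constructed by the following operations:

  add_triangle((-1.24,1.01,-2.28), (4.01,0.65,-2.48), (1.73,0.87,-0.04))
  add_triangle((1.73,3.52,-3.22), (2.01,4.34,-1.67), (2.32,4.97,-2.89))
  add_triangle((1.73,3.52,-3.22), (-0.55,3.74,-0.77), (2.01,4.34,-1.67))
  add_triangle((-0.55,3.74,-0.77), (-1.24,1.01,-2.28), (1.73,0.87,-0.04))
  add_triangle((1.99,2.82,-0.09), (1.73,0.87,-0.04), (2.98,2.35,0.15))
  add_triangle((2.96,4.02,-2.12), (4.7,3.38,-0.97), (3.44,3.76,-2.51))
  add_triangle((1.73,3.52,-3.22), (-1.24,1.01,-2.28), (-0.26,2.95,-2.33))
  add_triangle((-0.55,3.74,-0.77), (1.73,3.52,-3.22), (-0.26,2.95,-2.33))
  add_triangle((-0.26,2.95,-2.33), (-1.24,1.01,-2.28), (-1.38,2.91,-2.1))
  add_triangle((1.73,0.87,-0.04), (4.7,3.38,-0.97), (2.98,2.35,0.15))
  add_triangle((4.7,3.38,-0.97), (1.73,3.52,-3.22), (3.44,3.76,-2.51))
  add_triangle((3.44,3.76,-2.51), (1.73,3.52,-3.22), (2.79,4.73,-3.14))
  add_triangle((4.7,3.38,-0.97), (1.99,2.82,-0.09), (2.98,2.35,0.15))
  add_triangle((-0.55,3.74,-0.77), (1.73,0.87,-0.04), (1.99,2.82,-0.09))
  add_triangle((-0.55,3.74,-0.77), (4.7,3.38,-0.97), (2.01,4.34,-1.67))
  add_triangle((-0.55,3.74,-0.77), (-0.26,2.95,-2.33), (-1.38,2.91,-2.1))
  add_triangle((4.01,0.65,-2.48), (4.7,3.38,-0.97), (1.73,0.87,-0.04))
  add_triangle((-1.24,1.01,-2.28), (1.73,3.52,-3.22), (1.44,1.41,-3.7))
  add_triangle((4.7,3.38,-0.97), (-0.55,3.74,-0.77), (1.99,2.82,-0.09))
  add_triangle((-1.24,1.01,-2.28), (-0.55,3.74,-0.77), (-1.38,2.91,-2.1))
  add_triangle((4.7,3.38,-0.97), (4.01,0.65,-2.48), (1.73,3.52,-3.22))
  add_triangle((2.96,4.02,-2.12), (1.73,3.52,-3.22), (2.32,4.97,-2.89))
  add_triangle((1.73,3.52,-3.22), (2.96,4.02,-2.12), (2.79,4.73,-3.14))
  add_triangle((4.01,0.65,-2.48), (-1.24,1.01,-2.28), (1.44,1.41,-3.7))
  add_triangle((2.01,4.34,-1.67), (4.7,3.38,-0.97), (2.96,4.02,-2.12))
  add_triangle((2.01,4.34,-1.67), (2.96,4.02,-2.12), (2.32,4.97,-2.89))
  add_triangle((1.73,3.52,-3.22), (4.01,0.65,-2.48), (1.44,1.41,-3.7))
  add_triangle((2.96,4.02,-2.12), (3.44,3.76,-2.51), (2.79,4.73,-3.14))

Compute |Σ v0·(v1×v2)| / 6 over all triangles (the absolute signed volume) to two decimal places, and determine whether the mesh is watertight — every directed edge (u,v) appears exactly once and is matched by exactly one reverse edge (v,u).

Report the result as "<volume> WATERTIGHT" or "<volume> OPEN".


30.98 WATERTIGHT

Per-triangle v0·(v1×v2)/6:
  t1: -2.0341
  t2: -0.0460
  t3: +3.0312
  t4: -2.3050
  t5: -0.1256
  t6: +1.1464
  t7: +1.7358
  t8: +2.1431
  t9: +0.9311
  t10: +0.2756
  t11: -0.3247
  t12: +0.8548
  t13: +0.7803
  t14: -0.3596
  t15: +2.0629
  t16: +1.1849
  t17: +1.0390
  t18: +3.0495
  t19: +2.0001
  t20: -0.2085
  t21: +7.9555
  t22: +1.0685
  t23: -0.2602
  t24: +0.1221
  t25: +1.5621
  t26: +0.7690
  t27: +4.3920
  t28: +0.5351
Σ = +30.9753 → |volume| = 30.98

Directed edges: 84 total, each appears once with its reverse present → watertight.


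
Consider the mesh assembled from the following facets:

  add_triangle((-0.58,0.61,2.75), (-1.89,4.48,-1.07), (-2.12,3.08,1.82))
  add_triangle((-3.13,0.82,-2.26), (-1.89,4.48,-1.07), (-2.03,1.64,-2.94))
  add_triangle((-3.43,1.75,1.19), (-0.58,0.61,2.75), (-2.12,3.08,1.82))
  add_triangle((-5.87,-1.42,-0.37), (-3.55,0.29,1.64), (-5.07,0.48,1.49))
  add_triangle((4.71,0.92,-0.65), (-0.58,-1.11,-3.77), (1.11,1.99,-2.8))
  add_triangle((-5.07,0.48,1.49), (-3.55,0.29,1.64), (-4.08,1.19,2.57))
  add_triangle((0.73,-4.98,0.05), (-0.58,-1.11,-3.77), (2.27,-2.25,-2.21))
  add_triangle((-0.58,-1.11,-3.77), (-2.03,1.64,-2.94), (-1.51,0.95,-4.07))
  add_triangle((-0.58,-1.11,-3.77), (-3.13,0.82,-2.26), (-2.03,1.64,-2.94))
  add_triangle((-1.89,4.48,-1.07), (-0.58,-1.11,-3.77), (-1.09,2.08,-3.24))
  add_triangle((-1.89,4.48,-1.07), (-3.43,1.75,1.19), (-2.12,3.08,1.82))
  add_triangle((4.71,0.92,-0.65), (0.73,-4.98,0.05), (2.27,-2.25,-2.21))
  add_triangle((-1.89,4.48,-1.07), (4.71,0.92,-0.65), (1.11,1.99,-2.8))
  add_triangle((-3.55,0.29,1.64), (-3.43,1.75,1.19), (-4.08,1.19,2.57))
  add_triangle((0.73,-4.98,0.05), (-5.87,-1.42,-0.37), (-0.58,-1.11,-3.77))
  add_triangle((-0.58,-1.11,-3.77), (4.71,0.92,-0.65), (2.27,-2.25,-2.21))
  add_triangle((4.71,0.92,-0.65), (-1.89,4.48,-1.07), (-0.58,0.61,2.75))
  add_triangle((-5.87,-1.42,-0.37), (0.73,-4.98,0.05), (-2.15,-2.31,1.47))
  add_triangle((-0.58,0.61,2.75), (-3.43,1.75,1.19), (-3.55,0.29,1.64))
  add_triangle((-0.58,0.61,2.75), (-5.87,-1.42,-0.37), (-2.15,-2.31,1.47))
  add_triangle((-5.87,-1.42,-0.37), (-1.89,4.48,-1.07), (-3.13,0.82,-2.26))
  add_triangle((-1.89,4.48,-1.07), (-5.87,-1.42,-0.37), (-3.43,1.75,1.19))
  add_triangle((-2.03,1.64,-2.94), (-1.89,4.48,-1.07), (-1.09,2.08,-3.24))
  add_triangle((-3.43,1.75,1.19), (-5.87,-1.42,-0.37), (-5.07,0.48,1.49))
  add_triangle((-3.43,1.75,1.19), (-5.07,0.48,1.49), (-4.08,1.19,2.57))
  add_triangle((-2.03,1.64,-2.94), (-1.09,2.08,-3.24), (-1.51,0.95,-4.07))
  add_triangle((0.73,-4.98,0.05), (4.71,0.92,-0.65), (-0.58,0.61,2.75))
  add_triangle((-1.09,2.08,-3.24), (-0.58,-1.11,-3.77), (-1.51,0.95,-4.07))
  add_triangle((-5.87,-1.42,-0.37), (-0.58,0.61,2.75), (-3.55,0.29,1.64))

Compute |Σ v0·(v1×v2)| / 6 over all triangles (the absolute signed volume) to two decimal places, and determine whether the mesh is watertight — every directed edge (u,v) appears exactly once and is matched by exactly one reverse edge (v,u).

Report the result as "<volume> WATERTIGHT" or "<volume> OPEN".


Per-triangle v0·(v1×v2)/6:
  t1: +1.1586
  t2: +3.2350
  t3: +2.7170
  t4: +1.0778
  t5: +7.4300
  t6: +0.4587
  t7: +7.4652
  t8: +0.7382
  t9: +2.9079
  t10: -1.5069
  t11: +4.1511
  t12: +7.9459
  t13: +8.2229
  t14: -0.7958
  t15: +18.8385
  t16: +6.6562
  t17: +10.9191
  t18: +8.0927
  t19: +2.2898
  t20: +6.0581
  t21: +8.4962
  t22: +9.1921
  t23: +2.3365
  t24: +2.2194
  t25: +1.5275
  t26: +0.9159
  t27: +10.8221
  t28: +0.8864
  t29: +1.7637
Σ = +136.2196 → |volume| = 136.22

Directed edges: 87 total; 9 unmatched, e.g. (-0.58,-1.11,-3.77)→(1.11,1.99,-2.8) → open.

136.22 OPEN


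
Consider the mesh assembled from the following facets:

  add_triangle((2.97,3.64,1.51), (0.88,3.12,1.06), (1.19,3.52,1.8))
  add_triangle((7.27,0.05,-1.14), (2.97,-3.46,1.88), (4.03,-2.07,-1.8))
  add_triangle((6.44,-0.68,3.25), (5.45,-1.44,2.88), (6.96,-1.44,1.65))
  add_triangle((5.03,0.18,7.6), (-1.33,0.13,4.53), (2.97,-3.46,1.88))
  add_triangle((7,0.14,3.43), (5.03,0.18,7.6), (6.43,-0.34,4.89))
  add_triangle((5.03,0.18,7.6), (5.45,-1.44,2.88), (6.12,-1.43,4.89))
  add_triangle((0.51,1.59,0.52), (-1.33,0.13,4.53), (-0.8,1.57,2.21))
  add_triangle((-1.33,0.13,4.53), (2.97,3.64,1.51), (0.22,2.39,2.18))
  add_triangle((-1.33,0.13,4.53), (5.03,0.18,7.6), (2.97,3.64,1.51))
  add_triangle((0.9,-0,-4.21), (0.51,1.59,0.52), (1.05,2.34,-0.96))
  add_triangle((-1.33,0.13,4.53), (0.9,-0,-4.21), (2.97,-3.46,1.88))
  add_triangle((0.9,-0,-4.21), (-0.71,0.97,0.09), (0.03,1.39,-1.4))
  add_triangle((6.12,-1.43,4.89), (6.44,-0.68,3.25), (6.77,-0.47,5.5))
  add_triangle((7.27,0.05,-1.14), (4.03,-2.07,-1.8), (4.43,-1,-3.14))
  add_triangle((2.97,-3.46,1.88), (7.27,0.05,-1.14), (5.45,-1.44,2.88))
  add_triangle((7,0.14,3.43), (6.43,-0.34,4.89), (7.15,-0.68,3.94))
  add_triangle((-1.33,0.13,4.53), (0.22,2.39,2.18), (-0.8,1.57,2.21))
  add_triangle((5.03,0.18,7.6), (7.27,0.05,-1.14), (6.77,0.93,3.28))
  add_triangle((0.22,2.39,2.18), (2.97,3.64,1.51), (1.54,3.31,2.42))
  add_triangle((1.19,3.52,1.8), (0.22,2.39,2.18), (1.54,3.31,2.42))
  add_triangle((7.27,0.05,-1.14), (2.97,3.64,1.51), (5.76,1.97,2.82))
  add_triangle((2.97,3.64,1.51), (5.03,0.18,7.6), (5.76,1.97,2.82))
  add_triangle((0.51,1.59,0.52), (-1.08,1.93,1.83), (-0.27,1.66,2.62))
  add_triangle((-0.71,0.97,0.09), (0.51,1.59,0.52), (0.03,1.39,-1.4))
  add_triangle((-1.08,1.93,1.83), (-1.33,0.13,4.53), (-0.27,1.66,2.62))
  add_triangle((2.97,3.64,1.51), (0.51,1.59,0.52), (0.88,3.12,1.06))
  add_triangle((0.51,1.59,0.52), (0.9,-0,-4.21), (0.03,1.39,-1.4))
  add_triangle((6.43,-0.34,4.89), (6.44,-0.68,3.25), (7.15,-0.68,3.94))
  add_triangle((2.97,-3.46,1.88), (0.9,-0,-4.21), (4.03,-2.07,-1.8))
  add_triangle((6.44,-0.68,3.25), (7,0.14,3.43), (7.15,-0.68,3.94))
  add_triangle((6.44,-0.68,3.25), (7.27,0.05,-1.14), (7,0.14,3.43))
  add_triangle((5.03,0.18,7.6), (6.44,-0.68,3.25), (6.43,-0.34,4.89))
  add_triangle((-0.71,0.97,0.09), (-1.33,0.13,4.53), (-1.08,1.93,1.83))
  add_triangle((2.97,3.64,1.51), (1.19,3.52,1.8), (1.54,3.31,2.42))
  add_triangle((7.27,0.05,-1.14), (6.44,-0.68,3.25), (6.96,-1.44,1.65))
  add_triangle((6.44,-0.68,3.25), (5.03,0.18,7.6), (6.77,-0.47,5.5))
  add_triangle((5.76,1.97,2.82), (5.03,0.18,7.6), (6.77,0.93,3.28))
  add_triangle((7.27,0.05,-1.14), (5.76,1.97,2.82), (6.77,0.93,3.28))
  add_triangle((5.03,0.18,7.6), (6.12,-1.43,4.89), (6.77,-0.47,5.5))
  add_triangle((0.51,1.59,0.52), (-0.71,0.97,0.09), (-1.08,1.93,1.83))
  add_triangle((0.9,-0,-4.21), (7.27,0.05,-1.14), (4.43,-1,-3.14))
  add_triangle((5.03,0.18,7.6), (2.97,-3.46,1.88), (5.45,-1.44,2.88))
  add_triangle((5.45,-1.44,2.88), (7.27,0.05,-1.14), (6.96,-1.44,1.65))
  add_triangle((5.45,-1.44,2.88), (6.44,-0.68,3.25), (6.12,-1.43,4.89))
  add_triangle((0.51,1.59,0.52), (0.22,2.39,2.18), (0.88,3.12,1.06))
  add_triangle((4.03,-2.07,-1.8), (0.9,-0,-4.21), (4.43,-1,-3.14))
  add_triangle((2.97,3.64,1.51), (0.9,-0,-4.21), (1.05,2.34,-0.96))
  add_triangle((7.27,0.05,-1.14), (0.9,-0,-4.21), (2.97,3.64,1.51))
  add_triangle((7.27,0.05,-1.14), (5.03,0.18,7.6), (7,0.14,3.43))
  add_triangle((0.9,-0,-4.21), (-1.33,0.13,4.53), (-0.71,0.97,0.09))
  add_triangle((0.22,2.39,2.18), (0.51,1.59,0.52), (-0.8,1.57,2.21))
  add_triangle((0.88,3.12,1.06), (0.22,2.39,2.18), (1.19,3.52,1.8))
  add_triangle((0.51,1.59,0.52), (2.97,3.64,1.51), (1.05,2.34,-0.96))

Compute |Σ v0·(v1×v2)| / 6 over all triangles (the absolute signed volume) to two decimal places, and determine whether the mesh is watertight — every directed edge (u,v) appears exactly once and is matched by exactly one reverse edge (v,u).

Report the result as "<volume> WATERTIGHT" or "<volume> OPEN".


Per-triangle v0·(v1×v2)/6:
  t1: +0.5824
  t2: +10.8880
  t3: +1.8263
  t4: +19.1633
  t5: +2.9686
  t6: -1.4302
  t7: -0.9335
  t8: +3.6625
  t9: +19.8163
  t10: -0.0774
  t11: +0.5703
  t12: +0.4904
  t13: +2.2262
  t14: +4.7570
  t15: +11.5499
  t16: +1.4314
  t17: +1.2439
  t18: +8.2147
  t19: -0.2619
  t20: +0.4875
  t21: +11.7078
  t22: +13.0251
  t23: +0.6803
  t24: +0.4768
  t25: +1.3570
  t26: +0.0292
  t27: +0.9063
  t28: +0.0117
  t29: +3.9522
  t30: +0.3212
  t31: +4.4476
  t32: +0.5858
  t33: +0.5726
  t34: +0.8291
  t35: +5.2738
  t36: +0.2601
  t37: +6.8838
  t38: +6.1695
  t39: +3.9359
  t40: +0.4267
  t41: +5.0620
  t42: +12.4347
  t43: -1.8251
  t44: +1.5626
  t45: -0.0390
  t46: +2.9017
  t47: +3.2488
  t48: +17.8301
  t49: -0.1360
  t50: +0.1831
  t51: +0.2373
  t52: +0.2829
  t53: +0.8494
Σ = +191.6206 → |volume| = 191.62

Directed edges: 159 total; 3 unmatched, e.g. (0.51,1.59,0.52)→(-1.33,0.13,4.53) → open.

191.62 OPEN


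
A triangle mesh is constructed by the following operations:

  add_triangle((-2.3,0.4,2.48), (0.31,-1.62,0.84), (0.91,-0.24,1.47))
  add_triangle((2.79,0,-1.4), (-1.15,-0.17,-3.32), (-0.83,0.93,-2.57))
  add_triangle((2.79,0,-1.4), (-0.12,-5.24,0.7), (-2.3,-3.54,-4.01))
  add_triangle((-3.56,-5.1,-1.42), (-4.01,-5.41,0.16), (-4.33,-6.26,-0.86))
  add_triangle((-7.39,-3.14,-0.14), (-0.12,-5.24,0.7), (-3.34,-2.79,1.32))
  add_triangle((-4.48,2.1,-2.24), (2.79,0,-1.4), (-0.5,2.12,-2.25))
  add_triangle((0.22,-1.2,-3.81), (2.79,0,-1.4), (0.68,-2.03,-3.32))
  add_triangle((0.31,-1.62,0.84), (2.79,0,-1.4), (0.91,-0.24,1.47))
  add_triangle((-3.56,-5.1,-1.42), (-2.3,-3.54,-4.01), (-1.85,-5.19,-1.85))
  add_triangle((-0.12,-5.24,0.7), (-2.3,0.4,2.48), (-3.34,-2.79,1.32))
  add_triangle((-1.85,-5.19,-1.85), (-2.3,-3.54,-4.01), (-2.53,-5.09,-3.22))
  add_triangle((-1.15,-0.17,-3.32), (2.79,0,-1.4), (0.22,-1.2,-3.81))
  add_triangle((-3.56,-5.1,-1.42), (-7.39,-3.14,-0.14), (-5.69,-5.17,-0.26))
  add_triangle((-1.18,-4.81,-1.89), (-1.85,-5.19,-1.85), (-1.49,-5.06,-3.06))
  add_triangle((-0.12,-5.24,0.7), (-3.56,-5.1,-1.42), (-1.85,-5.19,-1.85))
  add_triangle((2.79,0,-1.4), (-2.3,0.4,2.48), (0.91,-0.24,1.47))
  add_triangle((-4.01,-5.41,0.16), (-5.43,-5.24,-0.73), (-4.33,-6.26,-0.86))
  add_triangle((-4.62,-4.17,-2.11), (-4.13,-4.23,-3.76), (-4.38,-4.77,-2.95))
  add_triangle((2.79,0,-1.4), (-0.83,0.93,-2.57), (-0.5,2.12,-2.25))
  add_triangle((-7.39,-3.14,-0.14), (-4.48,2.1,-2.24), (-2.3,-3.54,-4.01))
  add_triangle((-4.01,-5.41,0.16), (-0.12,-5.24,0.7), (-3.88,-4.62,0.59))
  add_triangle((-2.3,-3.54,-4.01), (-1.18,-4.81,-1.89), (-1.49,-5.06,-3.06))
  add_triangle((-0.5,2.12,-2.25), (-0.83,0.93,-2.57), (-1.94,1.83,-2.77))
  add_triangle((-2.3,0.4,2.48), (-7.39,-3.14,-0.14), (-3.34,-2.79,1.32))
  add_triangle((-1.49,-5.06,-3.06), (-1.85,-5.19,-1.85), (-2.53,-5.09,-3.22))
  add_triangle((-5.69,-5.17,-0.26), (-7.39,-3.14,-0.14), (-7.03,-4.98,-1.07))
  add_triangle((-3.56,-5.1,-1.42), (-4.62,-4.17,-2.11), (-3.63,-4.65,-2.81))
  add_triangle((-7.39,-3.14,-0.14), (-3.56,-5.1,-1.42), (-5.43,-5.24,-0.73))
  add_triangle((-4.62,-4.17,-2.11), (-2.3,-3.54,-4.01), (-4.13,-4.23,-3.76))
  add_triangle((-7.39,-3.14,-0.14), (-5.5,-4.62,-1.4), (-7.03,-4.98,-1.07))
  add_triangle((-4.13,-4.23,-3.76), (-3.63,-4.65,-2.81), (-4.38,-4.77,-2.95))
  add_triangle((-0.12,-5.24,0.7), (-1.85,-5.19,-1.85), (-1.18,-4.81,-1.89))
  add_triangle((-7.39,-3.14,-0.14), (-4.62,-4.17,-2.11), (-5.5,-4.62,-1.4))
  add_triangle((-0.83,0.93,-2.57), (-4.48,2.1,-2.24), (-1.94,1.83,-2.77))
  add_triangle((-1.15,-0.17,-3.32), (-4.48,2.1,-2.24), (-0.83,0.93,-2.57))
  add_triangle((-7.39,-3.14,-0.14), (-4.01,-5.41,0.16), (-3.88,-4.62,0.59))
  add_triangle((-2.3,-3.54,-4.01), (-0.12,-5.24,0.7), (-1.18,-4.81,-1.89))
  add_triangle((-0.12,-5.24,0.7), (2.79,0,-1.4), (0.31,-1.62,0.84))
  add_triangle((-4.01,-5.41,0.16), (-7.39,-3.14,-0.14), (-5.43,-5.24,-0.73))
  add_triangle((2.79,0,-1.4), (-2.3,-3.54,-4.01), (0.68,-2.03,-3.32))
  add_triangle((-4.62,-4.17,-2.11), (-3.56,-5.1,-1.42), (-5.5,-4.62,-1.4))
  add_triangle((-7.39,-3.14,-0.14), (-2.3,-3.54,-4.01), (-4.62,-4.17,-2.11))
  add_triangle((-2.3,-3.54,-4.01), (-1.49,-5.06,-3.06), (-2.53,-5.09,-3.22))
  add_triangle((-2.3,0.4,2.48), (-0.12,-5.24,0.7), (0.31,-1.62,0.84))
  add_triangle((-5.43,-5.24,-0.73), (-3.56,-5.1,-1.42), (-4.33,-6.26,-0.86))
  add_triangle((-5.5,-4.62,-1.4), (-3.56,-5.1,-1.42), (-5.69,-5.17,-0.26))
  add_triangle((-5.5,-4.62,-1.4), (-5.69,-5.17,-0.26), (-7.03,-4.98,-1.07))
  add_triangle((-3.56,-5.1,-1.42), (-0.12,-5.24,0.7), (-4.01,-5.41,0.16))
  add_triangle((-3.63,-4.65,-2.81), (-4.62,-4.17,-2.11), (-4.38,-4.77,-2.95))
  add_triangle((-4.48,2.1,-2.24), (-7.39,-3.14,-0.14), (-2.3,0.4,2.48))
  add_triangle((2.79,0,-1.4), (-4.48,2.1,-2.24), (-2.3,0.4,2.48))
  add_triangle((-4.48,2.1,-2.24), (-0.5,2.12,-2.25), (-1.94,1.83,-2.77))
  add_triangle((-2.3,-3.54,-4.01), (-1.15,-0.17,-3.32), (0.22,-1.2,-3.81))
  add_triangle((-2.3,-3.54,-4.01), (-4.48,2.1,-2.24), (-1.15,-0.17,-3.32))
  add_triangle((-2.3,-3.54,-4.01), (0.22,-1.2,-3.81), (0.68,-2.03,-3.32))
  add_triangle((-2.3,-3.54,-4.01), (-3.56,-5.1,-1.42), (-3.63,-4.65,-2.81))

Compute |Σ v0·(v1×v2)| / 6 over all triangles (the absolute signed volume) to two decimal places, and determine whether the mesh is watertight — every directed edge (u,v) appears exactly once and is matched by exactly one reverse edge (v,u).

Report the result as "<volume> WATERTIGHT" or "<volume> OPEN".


Per-triangle v0·(v1×v2)/6:
  t1: +1.4348
  t2: +1.9214
  t3: +13.6360
  t4: -0.2316
  t5: +7.6550
  t6: -1.9822
  t7: +1.8301
  t8: +1.3402
  t9: +4.4985
  t10: +5.3381
  t11: -0.4389
  t12: +1.8821
  t13: -3.9126
  t14: +0.5333
  t15: +4.4711
  t16: +0.5063
  t17: +1.7043
  t18: +0.8110
  t19: +1.8626
  t20: +26.3611
  t21: +1.7625
  t22: -0.7079
  t23: +0.6651
  t24: +6.6073
  t25: +1.1591
  t26: +2.8022
  t27: +1.8916
  t28: +2.1148
  t29: -0.9677
  t30: +0.5465
  t31: +0.5690
  t32: +1.4526
  t33: +2.1648
  t34: +0.7543
  t35: +2.2496
  t36: +2.1651
  t37: -0.7192
  t38: +1.9438
  t39: +3.7151
  t40: +0.0287
  t41: +1.6700
  t42: +4.3979
  t43: +1.4750
  t44: +2.0255
  t45: +1.3548
  t46: +2.4819
  t47: +1.2653
  t48: +5.4394
  t49: +0.2799
  t50: +16.0996
  t51: +2.1295
  t52: +1.1595
  t53: +3.3476
  t54: +7.9511
  t55: +2.2884
  t56: +1.2078
Σ = +153.9912 → |volume| = 153.99

Directed edges: 168 total; 6 unmatched, e.g. (-7.39,-3.14,-0.14)→(-0.12,-5.24,0.7) → open.

153.99 OPEN


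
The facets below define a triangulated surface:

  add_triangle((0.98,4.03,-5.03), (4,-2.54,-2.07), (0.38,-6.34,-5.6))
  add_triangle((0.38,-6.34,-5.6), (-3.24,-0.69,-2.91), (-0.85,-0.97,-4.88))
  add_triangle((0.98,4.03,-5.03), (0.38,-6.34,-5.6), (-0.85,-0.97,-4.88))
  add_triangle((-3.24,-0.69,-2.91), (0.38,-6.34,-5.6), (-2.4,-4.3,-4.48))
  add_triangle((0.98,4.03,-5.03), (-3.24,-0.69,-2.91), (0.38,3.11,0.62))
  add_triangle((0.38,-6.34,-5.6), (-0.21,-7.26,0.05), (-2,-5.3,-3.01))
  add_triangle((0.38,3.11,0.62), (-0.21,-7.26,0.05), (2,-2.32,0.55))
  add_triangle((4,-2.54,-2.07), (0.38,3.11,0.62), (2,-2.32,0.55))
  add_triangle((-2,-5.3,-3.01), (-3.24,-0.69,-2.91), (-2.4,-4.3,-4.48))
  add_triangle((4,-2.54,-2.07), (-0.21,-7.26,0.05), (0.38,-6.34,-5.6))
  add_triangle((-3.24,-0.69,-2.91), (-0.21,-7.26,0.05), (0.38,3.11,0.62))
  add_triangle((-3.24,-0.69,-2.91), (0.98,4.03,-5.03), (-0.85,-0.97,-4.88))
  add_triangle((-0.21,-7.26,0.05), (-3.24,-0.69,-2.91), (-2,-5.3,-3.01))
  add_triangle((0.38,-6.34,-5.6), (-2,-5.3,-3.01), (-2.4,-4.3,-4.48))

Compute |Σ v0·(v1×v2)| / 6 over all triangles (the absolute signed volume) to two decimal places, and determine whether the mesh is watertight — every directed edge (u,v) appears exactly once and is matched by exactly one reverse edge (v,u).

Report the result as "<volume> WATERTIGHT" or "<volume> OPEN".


Per-triangle v0·(v1×v2)/6:
  t1: +35.1477
  t2: +11.7421
  t3: +13.4356
  t4: +4.0963
  t5: +10.2424
  t6: +14.6876
  t7: +1.4169
  t8: +4.1129
  t9: +3.6347
  t10: +26.3940
  t11: +1.4762
  t12: +11.0126
  t13: +5.3569
  t14: +6.3638
Σ = +149.1197 → |volume| = 149.12

Directed edges: 42 total; 6 unmatched, e.g. (0.98,4.03,-5.03)→(4,-2.54,-2.07) → open.

149.12 OPEN


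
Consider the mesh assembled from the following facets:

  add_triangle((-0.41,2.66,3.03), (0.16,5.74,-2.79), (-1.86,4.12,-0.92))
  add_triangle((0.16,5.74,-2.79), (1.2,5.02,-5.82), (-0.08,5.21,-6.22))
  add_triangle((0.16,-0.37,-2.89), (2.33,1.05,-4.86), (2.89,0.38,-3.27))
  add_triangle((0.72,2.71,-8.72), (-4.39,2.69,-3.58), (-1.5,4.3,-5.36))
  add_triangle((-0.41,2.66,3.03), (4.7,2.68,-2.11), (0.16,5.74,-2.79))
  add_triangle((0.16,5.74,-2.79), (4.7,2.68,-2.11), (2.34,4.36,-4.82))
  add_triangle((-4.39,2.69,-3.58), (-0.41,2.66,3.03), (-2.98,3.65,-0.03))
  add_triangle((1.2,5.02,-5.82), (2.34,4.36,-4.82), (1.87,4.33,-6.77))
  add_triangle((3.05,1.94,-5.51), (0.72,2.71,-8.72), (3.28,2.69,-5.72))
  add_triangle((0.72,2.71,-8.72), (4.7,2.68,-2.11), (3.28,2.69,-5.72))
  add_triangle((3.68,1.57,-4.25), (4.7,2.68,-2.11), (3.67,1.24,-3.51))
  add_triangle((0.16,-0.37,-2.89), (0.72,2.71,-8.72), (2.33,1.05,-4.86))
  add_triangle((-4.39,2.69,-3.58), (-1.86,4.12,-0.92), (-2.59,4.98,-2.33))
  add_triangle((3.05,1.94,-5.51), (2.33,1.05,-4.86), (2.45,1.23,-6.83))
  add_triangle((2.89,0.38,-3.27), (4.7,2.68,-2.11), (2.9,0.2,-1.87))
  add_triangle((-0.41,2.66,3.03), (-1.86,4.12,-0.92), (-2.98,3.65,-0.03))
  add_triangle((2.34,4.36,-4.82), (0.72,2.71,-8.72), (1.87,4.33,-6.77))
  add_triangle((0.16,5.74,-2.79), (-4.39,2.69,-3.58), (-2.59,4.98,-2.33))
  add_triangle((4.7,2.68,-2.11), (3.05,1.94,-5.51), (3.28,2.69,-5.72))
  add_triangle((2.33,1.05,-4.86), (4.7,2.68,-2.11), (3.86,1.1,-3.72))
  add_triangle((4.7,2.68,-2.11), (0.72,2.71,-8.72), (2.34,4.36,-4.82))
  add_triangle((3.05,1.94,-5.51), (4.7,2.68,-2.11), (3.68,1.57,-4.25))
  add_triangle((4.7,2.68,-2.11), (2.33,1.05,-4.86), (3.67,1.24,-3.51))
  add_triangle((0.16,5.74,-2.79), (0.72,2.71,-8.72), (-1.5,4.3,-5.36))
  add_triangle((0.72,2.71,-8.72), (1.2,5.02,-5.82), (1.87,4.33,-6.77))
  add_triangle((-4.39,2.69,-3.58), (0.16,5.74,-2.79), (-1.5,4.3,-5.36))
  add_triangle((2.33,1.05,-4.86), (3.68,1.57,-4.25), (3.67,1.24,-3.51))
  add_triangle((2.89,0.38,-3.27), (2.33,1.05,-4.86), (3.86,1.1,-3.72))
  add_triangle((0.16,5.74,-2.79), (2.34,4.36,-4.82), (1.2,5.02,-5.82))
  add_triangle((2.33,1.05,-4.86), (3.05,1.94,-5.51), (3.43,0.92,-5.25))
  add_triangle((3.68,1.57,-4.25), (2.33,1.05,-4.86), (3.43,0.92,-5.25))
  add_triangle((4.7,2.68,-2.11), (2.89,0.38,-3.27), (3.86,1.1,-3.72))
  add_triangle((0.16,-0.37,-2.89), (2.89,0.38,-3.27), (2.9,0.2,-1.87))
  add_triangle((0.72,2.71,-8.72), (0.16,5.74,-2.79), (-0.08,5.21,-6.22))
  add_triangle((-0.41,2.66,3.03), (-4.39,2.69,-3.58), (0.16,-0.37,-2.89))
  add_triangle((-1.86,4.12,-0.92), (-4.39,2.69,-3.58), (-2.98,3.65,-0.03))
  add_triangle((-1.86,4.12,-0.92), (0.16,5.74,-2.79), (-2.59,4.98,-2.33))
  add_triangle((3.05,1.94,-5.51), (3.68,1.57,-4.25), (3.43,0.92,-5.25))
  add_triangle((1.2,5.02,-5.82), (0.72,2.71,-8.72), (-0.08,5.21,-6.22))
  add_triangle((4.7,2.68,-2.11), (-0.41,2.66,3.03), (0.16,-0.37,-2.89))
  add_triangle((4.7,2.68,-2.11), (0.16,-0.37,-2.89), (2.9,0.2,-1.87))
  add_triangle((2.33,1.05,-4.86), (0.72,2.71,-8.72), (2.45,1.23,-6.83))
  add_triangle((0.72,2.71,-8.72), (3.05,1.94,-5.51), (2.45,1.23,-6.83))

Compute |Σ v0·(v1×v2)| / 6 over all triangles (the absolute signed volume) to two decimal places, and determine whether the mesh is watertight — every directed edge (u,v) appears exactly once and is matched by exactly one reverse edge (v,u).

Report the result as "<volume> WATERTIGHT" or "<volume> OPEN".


134.94 OPEN

Per-triangle v0·(v1×v2)/6:
  t1: +7.6657
  t2: +4.4680
  t3: +1.3891
  t4: +13.4850
  t5: +18.7544
  t6: +10.2371
  t7: +0.2598
  t8: +2.0641
  t9: +2.5121
  t10: +2.2592
  t11: +0.9644
  t12: +3.6073
  t13: +1.9567
  t14: +0.4193
  t15: +1.6819
  t16: +3.7414
  t17: +0.8296
  t18: +6.3195
  t19: +1.9905
  t20: +2.8558
  t21: +13.1117
  t22: +2.1226
  t23: -2.1410
  t24: +13.4878
  t25: +3.7910
  t26: +10.4459
  t27: +0.4084
  t28: +0.8665
  t29: +4.4345
  t30: +0.6252
  t31: -0.7671
  t32: +0.2723
  t33: +0.5024
  t34: -3.8686
  t35: -4.6539
  t36: +4.4372
  t37: +2.6550
  t38: +1.1673
  t39: +6.1966
  t40: -5.3600
  t41: -3.0037
  t42: -1.2401
  t43: +3.9904
Σ = +134.9413 → |volume| = 134.94

Directed edges: 129 total; 3 unmatched, e.g. (0.72,2.71,-8.72)→(-4.39,2.69,-3.58) → open.


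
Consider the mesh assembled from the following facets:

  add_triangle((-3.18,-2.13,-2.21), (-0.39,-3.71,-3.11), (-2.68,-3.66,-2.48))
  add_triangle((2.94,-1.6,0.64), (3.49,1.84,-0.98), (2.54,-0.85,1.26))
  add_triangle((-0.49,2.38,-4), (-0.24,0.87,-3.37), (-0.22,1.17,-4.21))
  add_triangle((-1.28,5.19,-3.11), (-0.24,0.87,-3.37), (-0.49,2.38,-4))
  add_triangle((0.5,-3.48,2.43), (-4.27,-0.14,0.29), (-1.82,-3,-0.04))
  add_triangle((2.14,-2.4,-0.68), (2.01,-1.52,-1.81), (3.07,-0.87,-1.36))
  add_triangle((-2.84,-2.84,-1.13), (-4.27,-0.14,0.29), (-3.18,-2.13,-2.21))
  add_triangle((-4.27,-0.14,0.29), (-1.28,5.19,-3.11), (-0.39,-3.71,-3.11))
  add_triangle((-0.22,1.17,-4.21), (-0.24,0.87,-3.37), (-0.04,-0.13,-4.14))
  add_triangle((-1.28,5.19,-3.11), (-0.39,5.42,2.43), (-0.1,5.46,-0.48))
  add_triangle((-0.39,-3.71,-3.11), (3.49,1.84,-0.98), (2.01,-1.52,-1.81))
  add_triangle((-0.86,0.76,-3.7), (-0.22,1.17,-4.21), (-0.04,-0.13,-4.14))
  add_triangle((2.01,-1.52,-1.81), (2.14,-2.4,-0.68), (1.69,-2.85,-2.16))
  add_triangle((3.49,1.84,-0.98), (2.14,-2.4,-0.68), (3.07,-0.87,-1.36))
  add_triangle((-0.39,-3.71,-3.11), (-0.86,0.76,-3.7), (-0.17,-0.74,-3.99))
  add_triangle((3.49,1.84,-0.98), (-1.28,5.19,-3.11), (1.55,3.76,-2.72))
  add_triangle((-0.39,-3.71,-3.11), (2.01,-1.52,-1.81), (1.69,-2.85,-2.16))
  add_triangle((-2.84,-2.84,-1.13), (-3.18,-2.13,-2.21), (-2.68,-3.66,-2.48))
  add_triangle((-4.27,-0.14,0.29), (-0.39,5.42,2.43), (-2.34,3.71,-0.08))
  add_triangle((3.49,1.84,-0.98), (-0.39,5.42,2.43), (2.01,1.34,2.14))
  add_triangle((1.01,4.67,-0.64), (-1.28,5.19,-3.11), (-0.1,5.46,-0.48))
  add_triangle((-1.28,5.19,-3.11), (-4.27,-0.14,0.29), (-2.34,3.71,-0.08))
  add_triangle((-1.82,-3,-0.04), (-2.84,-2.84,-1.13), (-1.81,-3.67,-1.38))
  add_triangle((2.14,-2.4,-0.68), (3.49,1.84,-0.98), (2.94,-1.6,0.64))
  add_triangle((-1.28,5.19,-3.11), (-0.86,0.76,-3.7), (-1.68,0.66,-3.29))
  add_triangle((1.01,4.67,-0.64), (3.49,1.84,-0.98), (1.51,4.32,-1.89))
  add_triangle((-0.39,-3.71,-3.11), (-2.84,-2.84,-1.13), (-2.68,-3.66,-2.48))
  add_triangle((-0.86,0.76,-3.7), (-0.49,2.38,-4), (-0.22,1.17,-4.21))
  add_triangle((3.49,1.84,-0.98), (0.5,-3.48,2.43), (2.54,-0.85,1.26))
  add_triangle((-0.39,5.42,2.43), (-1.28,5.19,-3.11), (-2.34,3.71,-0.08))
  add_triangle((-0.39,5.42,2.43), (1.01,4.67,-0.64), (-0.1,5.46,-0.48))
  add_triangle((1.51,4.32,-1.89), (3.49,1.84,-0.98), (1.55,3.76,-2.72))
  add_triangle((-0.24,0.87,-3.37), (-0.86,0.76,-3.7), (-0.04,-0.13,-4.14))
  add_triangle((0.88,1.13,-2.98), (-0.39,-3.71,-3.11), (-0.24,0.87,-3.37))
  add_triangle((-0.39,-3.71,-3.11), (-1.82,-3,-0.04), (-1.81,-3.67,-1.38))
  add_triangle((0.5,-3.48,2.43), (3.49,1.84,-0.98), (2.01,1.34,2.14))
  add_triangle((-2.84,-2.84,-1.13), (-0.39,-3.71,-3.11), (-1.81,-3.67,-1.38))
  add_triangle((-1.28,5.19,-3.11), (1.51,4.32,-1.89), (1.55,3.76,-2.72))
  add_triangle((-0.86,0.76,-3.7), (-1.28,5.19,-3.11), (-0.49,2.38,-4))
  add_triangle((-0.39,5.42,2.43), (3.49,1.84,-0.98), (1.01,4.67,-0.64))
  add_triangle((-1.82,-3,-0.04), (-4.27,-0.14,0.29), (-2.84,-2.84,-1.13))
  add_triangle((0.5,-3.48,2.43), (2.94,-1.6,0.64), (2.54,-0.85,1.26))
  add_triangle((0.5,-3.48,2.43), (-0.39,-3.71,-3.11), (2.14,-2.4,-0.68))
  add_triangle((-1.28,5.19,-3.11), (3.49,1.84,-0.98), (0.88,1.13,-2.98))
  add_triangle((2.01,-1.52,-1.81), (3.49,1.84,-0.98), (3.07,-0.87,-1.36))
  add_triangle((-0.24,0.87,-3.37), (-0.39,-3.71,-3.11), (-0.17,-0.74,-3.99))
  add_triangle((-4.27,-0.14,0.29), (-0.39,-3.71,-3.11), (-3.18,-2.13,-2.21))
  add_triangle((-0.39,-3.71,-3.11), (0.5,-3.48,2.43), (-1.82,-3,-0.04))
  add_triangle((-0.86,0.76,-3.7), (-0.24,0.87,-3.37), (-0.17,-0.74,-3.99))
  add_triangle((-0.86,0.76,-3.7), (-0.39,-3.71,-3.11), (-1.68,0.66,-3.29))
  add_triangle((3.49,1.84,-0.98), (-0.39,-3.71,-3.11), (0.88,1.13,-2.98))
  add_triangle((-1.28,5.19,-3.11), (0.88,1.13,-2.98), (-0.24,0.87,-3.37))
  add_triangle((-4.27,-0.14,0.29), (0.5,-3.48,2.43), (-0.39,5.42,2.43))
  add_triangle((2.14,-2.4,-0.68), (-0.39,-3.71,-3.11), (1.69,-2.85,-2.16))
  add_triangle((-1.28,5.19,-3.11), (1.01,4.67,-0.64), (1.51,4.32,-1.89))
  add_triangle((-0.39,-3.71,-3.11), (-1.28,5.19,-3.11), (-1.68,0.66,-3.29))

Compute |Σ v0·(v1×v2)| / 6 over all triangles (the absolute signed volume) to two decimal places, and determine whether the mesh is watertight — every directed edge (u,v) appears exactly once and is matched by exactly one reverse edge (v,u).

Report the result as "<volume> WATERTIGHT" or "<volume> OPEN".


Per-triangle v0·(v1×v2)/6:
  t1: +1.6774
  t2: +1.7493
  t3: -0.0700
  t4: -0.2956
  t5: +5.5630
  t6: +0.9742
  t7: +2.8353
  t8: +20.0902
  t9: -0.0656
  t10: +3.8362
  t11: +2.2920
  t12: +0.6322
  t13: +0.8238
  t14: +0.9074
  t15: +1.7111
  t16: -1.8554
  t17: +0.9665
  t18: +1.1408
  t19: +7.4009
  t20: +8.4712
  t21: +2.8930
  t22: +7.7258
  t23: +0.9709
  t24: +3.1526
  t25: +2.5743
  t26: +2.7976
  t27: +0.8509
  t28: +0.6462
  t29: -1.0238
  t30: +8.7537
  t31: +2.8369
  t32: +2.1738
  t33: -0.4296
  t34: +2.7344
  t35: +0.6011
  t36: +6.3080
  t37: +1.5645
  t38: +2.5373
  t39: +1.7695
  t40: +6.7508
  t41: +2.4483
  t42: +1.7169
  t43: +7.1967
  t44: +7.9788
  t45: +1.0558
  t46: -0.4569
  t47: -1.8615
  t48: +6.2998
  t49: +0.6055
  t50: +2.4579
  t51: +6.8180
  t52: +2.9058
  t53: +15.5071
  t54: +1.2996
  t55: +3.5019
  t56: -3.7318
Σ = +168.7147 → |volume| = 168.71

Directed edges: 168 total; 6 unmatched, e.g. (-0.39,5.42,2.43)→(2.01,1.34,2.14) → open.

168.71 OPEN
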